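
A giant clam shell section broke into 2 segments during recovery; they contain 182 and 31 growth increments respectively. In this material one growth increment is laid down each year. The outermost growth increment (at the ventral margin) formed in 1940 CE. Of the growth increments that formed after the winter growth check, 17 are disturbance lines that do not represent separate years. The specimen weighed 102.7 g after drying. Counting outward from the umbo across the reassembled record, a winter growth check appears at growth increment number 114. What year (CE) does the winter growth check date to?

Total growth increments = 182 + 31 = 213.
The winter growth check sits at growth increment 114 from the umbo, so 213 − 114 = 99 growth increments formed after it.
Removing the 17 false growth increments leaves 99 − 17 = 82 true growth increments beyond the winter growth check.
Counting back 82 years from 1940 CE places the winter growth check in 1940 − 82 = 1858 CE.

1858 CE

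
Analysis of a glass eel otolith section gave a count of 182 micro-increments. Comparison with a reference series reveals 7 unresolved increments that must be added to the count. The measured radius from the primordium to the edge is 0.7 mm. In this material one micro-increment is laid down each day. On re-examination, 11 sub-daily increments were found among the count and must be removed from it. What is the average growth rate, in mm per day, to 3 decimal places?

After corrections the count is 182 − 11 + 7 = 178 micro-increments.
Mean rate = 0.7 mm / 178 days ≈ 0.004 mm per day.

0.004 mm per day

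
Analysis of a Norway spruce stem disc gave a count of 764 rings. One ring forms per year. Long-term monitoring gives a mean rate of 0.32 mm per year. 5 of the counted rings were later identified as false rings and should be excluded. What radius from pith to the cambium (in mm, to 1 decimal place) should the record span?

Correcting the raw count gives 764 − 5 = 759 true rings.
Predicted length = 0.32 mm/year × 759 years = 242.9 mm.

242.9 mm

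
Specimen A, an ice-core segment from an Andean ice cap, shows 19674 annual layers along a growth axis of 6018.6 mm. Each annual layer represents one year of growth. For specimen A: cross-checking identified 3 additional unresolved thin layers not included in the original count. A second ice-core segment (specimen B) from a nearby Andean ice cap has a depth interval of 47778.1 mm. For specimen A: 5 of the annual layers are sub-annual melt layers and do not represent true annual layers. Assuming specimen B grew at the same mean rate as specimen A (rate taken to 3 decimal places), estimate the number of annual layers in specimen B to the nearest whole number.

Specimen A: after corrections the count is 19674 − 5 + 3 = 19672 annual layers.
A: Mean rate = 6018.6 mm / 19672 years ≈ 0.306 mm/yr.
B spans 47778.1 / 0.306 = 156137.58 years ≈ 156138 annual layers.

156138 annual layers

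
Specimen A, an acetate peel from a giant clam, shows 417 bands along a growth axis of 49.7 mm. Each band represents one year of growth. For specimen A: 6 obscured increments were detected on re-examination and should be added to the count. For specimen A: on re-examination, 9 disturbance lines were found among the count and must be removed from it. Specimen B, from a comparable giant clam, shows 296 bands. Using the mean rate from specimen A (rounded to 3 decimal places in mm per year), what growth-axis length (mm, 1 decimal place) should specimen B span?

35.5 mm

Specimen A: after corrections the count is 417 − 9 + 6 = 414 bands.
A: Extension rate ≈ 49.7 / 414 = 0.120 mm per year.
B's length ≈ 0.120 × 296 = 35.5 mm.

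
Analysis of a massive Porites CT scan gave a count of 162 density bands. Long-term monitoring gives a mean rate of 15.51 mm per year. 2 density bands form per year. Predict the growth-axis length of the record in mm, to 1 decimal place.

162 density bands at 2 per year is 162 / 2 = 81 years.
Predicted length = 15.51 mm/year × 81 years = 1256.3 mm.

1256.3 mm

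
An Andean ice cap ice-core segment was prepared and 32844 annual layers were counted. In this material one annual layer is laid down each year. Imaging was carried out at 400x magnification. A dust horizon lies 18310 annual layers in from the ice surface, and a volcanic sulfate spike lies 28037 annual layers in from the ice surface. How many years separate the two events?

9727 years

28037 − 18310 = 9727 annual layers lie between the two events.
That is 9727 years at one annual layer per year.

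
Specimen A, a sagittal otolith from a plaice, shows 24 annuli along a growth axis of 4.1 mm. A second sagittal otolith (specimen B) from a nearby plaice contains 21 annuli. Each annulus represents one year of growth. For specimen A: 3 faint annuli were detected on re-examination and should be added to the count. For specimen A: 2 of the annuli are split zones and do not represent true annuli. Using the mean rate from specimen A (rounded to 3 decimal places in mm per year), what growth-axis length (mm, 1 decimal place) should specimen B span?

Specimen A: true annulus count = 24 − 2 + 3 = 25.
A: Extension rate ≈ 4.1 / 25 = 0.164 mm per year.
Length of B = 0.164 × 21 = 3.4 mm.

3.4 mm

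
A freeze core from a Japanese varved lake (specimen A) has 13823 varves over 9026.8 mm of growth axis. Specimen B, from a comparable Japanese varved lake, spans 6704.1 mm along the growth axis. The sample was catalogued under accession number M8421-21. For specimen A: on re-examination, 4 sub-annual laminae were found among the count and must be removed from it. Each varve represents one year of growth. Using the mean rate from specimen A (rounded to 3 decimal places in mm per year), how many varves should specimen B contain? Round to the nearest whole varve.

Specimen A: correcting the raw count gives 13823 − 4 = 13819 true varves.
A: Extension rate ≈ 9026.8 / 13819 = 0.653 mm/yr.
Specimen B: 6704.1 mm / 0.653 mm per year = 10266.62 years ≈ 10267 varves.

10267 varves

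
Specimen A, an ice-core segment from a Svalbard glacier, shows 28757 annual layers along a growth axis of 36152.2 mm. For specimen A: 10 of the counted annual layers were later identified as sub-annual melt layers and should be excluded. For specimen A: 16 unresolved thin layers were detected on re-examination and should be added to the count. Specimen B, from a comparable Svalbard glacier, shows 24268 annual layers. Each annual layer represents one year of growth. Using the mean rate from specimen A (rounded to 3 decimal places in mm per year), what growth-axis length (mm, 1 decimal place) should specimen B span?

Specimen A: correcting the raw count gives 28757 − 10 + 16 = 28763 true annual layers.
A: Extension rate ≈ 36152.2 / 28763 = 1.257 mm per year.
B's length ≈ 1.257 × 24268 = 30504.9 mm.

30504.9 mm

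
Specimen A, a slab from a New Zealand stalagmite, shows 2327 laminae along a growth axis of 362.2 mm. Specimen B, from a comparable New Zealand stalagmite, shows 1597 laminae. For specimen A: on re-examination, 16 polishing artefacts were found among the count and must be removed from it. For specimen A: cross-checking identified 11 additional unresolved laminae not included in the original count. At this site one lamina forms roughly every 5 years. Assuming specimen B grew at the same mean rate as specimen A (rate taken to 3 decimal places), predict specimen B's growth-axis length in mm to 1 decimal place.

247.5 mm

Specimen A: correcting the raw count gives 2327 − 16 + 11 = 2322 true laminae.
Specimen A: multiplying by 5 years per lamina: 2322 × 5 = 11610 years.
A: Mean rate = 362.2 mm / 11610 years ≈ 0.031 mm per year.
Specimen B: at 5 years per lamina, 1597 × 5 = 7985 years. For B, 0.031 mm/year × 7985 years = 247.5 mm.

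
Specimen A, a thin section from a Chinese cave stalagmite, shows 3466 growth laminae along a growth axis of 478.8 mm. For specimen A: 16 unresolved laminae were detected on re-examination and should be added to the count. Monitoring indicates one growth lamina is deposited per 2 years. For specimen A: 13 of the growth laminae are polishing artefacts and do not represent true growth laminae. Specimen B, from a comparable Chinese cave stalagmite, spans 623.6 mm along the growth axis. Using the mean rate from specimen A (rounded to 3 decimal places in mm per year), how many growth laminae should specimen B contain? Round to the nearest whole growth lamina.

Specimen A: adjusted count: 3466 − 13 + 16 = 3469 growth laminae.
Specimen A: 3469 growth laminae at 2 years each span 3469 × 2 = 6938 years.
A: Mean rate = 478.8 mm / 6938 years ≈ 0.069 mm per year.
Specimen B: 623.6 mm / 0.069 mm per year = 9037.68 years; at 2 years per growth lamina that is 9037.68 / 2 ≈ 4519 growth laminae.

4519 growth laminae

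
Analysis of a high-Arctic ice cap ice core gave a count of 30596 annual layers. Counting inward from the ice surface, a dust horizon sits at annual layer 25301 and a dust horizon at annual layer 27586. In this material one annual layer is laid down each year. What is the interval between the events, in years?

27586 − 25301 = 2285 annual layers lie between the two events.
At one annual layer per year, 2285 years elapsed between them.

2285 years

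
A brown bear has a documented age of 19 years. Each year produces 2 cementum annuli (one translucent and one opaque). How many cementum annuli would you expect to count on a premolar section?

With 2 cementum annuli per year, 19 years would produce 19 × 2 = 38 cementum annuli.
So 38 cementum annuli should be present.

38 cementum annuli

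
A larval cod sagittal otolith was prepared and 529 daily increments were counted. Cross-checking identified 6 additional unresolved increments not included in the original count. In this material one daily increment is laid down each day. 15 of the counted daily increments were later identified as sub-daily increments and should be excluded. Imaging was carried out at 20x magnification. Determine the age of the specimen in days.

Correcting the raw count gives 529 − 15 + 6 = 520 true daily increments.
One daily increment per day makes the duration 520 days.

520 days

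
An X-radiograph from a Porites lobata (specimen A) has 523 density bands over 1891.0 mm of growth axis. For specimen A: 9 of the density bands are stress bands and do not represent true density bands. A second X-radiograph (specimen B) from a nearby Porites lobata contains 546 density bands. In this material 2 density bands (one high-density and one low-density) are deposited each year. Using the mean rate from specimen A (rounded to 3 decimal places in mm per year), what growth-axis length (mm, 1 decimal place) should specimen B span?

2008.7 mm

Specimen A: after corrections the count is 523 − 9 = 514 density bands.
Specimen A: with 2 density bands per year, 514 / 2 = 257 years.
A: Extension rate ≈ 1891.0 / 257 = 7.358 mm per year.
Specimen B: 546 density bands at 2 per year is 546 / 2 = 273 years. B's length ≈ 7.358 × 273 = 2008.7 mm.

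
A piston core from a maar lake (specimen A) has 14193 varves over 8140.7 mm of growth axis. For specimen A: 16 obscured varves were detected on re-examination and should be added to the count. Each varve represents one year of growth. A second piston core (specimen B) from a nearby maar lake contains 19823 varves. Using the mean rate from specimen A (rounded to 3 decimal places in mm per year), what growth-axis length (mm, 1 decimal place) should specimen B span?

11358.6 mm

Specimen A: true varve count = 14193 + 16 = 14209.
A: Mean rate = 8140.7 mm / 14209 years ≈ 0.573 mm per year.
Length of B = 0.573 × 19823 = 11358.6 mm.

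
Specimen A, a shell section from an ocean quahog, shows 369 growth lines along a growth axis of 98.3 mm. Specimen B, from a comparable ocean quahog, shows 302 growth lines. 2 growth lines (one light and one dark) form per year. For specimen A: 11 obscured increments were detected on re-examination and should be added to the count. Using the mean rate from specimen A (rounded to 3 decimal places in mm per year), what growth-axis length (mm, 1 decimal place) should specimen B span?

78.1 mm

Specimen A: true growth line count = 369 + 11 = 380.
Specimen A: 380 growth lines at 2 per year is 380 / 2 = 190 years.
A: Mean rate = 98.3 mm / 190 years ≈ 0.517 mm/year.
Specimen B: dividing by 2 growth lines per year: 302 / 2 = 151 years. B's length ≈ 0.517 × 151 = 78.1 mm.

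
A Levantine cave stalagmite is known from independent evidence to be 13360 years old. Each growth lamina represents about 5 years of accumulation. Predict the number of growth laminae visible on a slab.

At 5 years per growth lamina, 13360 / 5 = 2672 growth laminae are expected.
So 2672 growth laminae should be present.

2672 growth laminae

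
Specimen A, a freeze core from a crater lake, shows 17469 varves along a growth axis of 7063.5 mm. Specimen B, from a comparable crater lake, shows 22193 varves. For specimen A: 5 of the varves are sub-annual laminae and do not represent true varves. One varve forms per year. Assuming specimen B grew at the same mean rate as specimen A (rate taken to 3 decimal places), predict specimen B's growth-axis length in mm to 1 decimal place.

8966.0 mm

Specimen A: correcting the raw count gives 17469 − 5 = 17464 true varves.
A: Mean rate = 7063.5 mm / 17464 years ≈ 0.404 mm/year.
For B, 0.404 mm/year × 22193 years = 8966.0 mm.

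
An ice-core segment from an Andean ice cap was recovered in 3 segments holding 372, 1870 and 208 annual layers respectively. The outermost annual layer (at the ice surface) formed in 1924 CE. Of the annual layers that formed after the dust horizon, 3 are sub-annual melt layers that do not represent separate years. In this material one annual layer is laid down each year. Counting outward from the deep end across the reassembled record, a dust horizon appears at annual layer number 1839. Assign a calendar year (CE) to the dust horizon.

Total annual layers = 372 + 1870 + 208 = 2450.
Between annual layer 1839 and the ice surface there are 2450 − 1839 = 611 annual layers.
Excluding 3 false annual layers: 611 − 3 = 608.
Counting back 608 years from 1924 CE places the dust horizon in 1924 − 608 = 1316 CE.

1316 CE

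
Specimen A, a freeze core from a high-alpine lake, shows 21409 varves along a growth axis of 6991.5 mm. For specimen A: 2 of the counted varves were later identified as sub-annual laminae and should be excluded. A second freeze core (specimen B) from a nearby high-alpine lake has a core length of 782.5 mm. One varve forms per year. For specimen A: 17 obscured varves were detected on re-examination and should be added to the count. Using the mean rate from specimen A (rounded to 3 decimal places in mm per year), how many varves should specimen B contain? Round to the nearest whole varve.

Specimen A: after corrections the count is 21409 − 2 + 17 = 21424 varves.
A: Extension rate ≈ 6991.5 / 21424 = 0.326 mm/year.
B spans 782.5 / 0.326 = 2400.31 years ≈ 2400 varves.

2400 varves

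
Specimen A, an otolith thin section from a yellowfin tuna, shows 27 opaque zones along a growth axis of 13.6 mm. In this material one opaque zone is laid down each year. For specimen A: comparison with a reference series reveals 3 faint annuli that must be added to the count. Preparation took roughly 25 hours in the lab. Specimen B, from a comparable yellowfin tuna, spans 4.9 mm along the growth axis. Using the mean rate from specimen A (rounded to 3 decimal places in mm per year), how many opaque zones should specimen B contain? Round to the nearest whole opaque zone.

Specimen A: true opaque zone count = 27 + 3 = 30.
A: Mean rate = 13.6 mm / 30 years ≈ 0.453 mm/year.
For B, 4.9 / 0.453 = 10.82 years ≈ 11 opaque zones.

11 opaque zones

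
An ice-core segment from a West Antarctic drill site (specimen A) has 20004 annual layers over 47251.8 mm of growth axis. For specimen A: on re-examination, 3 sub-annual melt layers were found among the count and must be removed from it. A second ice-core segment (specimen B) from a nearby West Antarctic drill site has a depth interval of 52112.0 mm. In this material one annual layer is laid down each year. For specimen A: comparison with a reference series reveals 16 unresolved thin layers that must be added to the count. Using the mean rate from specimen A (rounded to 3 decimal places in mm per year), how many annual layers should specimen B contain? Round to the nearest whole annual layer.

Specimen A: adjusted count: 20004 − 3 + 16 = 20017 annual layers.
A: Mean rate = 47251.8 mm / 20017 years ≈ 2.361 mm per year.
Specimen B: 52112.0 mm / 2.361 mm per year = 22072.00 years ≈ 22072 annual layers.

22072 annual layers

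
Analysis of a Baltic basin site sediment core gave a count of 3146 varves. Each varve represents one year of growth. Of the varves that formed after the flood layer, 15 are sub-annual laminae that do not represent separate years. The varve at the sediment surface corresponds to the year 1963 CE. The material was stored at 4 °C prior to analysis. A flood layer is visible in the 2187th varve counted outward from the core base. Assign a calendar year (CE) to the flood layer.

3146 − 2187 = 959 varves lie beyond the flood layer toward the sediment surface.
959 − 15 false = 944 true varves after the flood layer.
The varve at the sediment surface is 1963 CE, so the flood layer dates to 1963 − 944 = 1019 CE.

1019 CE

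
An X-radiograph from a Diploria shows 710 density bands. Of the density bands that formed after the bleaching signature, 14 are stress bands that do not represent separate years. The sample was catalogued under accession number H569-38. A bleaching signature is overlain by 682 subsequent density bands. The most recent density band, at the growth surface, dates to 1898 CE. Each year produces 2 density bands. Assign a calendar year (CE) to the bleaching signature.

682 density bands formed after the bleaching signature.
Removing the 14 false density bands leaves 682 − 14 = 668 true density bands beyond the bleaching signature.
668 density bands at 2 per year is 668 / 2 = 334 years.
1898 − 334 = 1564 CE.

1564 CE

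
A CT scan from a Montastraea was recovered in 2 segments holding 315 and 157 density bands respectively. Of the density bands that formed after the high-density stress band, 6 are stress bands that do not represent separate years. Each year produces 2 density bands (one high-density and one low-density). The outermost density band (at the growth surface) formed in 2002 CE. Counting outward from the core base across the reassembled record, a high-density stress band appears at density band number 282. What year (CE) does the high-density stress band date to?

1910 CE

Total density bands = 315 + 157 = 472.
472 − 282 = 190 density bands lie beyond the high-density stress band toward the growth surface.
Removing the 6 false density bands leaves 190 − 6 = 184 true density bands beyond the high-density stress band.
Dividing by 2 density bands per year: 184 / 2 = 92 years.
The density band at the growth surface is 2002 CE, so the high-density stress band dates to 2002 − 92 = 1910 CE.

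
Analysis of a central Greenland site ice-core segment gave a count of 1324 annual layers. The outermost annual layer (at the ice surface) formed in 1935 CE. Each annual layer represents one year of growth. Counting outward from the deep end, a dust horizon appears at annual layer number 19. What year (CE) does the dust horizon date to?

Between annual layer 19 and the ice surface there are 1324 − 19 = 1305 annual layers.
The annual layer at the ice surface is 1935 CE, so the dust horizon dates to 1935 − 1305 = 630 CE.

630 CE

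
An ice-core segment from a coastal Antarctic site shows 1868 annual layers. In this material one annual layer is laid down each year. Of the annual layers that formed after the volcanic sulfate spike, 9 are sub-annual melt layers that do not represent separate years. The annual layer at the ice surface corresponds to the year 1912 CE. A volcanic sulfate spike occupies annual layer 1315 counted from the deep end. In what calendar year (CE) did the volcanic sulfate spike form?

1368 CE

1868 − 1315 = 553 annual layers lie beyond the volcanic sulfate spike toward the ice surface.
Removing the 9 false annual layers leaves 553 − 9 = 544 true annual layers beyond the volcanic sulfate spike.
The annual layer at the ice surface is 1912 CE, so the volcanic sulfate spike dates to 1912 − 544 = 1368 CE.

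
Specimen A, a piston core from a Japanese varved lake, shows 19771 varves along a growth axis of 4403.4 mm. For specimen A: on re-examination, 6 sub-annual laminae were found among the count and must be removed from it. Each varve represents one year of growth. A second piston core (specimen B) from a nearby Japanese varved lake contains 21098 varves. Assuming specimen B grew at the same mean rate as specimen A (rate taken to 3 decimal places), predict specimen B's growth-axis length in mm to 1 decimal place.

4704.9 mm

Specimen A: true varve count = 19771 − 6 = 19765.
A: 4403.4 mm over 19765 years gives 4403.4 / 19765 ≈ 0.223 mm/year.
Length of B = 0.223 × 21098 = 4704.9 mm.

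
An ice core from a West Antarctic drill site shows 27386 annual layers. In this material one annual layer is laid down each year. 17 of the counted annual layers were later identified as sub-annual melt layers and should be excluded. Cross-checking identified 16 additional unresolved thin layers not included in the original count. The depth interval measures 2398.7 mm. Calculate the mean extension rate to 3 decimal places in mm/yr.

After corrections the count is 27386 − 17 + 16 = 27385 annual layers.
Mean rate = 2398.7 mm / 27385 years ≈ 0.088 mm/yr.

0.088 mm/yr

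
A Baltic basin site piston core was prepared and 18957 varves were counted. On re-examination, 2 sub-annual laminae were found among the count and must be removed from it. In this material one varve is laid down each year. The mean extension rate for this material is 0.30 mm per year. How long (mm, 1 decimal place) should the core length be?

5686.5 mm

Adjusted count: 18957 − 2 = 18955 varves.
Length ≈ 0.30 × 18955 = 5686.5 mm.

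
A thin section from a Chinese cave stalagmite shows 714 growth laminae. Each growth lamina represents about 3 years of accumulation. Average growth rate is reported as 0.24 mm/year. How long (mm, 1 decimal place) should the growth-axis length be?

514.1 mm

At 3 years per growth lamina, 714 × 3 = 2142 years.
Length ≈ 0.24 × 2142 = 514.1 mm.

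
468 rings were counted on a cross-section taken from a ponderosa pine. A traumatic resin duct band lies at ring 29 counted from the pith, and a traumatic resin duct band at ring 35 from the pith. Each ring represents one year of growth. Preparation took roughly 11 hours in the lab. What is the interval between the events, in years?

Separation: 35 − 29 = 6 rings.
One ring per year makes the interval 6 years.

6 yr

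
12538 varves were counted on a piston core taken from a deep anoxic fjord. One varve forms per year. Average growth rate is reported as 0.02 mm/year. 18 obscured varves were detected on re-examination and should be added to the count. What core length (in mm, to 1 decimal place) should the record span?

Correcting the raw count gives 12538 + 18 = 12556 true varves.
12556 years at 0.02 mm/year gives 0.02 × 12556 = 251.1 mm.

251.1 mm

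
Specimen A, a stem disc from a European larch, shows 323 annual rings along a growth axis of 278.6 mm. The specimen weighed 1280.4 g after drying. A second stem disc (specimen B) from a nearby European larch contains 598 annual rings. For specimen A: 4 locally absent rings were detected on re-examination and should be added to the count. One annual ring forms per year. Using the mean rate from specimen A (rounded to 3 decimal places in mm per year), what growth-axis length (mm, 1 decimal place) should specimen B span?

Specimen A: true annual ring count = 323 + 4 = 327.
A: Mean rate = 278.6 mm / 327 years ≈ 0.852 mm/year.
For B, 0.852 mm/year × 598 years = 509.5 mm.

509.5 mm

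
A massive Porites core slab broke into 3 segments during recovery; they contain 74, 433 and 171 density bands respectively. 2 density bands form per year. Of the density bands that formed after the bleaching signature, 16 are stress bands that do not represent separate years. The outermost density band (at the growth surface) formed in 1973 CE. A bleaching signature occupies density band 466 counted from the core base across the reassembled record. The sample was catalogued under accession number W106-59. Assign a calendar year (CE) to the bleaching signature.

1875 CE

Total density bands = 74 + 433 + 171 = 678.
The bleaching signature sits at density band 466 from the core base, so 678 − 466 = 212 density bands formed after it.
Excluding 16 false density bands: 212 − 16 = 196.
196 density bands at 2 per year is 196 / 2 = 98 years.
1973 − 98 = 1875 CE.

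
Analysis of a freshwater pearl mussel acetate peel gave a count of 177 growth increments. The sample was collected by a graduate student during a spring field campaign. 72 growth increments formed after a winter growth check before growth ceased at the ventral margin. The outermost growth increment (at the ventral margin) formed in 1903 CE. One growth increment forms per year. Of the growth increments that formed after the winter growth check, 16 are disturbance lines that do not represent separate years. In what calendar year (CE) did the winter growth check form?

72 growth increments formed after the winter growth check.
Removing the 16 false growth increments leaves 72 − 16 = 56 true growth increments beyond the winter growth check.
1903 − 56 = 1847 CE.

1847 CE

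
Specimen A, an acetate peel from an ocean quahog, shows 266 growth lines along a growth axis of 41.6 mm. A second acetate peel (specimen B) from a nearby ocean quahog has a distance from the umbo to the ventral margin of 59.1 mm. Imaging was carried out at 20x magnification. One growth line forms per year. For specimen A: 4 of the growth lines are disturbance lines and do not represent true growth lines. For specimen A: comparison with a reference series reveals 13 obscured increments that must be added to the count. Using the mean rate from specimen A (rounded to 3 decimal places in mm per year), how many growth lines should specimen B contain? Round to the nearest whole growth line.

391 growth lines

Specimen A: after corrections the count is 266 − 4 + 13 = 275 growth lines.
A: Extension rate ≈ 41.6 / 275 = 0.151 mm/yr.
For B, 59.1 / 0.151 = 391.39 years ≈ 391 growth lines.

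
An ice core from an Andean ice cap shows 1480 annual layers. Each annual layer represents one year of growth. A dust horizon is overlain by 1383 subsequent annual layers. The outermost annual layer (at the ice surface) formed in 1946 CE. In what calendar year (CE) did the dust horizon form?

1383 annual layers formed after the dust horizon.
1946 − 1383 = 563 CE.

563 CE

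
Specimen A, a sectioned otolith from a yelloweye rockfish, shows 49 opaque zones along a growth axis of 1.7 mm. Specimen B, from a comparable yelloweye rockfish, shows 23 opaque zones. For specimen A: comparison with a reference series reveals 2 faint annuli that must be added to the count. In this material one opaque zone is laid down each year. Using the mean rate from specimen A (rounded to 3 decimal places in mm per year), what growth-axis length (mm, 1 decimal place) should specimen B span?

Specimen A: true opaque zone count = 49 + 2 = 51.
A: Extension rate ≈ 1.7 / 51 = 0.033 mm/yr.
Length of B = 0.033 × 23 = 0.8 mm.

0.8 mm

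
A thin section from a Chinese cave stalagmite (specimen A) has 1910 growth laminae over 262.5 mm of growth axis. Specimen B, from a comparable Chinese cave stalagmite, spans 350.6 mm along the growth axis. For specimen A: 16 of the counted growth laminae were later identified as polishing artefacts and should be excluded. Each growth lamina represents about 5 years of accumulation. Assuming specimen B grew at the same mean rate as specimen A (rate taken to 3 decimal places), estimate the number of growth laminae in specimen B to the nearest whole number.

2504 growth laminae

Specimen A: true growth lamina count = 1910 − 16 = 1894.
Specimen A: multiplying by 5 years per growth lamina: 1894 × 5 = 9470 years.
A: Mean rate = 262.5 mm / 9470 years ≈ 0.028 mm per year.
For B, 350.6 / 0.028 = 12521.43 years; at 5 years per growth lamina that is 12521.43 / 5 ≈ 2504 growth laminae.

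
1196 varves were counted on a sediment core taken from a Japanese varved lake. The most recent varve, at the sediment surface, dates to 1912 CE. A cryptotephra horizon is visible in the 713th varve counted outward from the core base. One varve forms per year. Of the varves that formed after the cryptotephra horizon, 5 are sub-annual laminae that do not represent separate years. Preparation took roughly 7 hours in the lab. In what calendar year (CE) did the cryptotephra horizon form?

1434 CE

Between varve 713 and the sediment surface there are 1196 − 713 = 483 varves.
Excluding 5 false varves: 483 − 5 = 478.
1912 − 478 = 1434 CE.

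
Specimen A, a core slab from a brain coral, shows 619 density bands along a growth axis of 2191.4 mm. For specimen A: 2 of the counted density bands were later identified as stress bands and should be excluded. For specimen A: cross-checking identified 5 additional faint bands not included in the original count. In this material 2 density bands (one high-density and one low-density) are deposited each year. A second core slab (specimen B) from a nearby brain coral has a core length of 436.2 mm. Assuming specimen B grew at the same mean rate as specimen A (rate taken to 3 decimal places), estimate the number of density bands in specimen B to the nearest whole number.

124 density bands

Specimen A: correcting the raw count gives 619 − 2 + 5 = 622 true density bands.
Specimen A: 622 density bands at 2 per year is 622 / 2 = 311 years.
A: 2191.4 mm over 311 years gives 2191.4 / 311 ≈ 7.046 mm/year.
For B, 436.2 / 7.046 = 61.91 years; at 2 density bands per year that is 61.91 × 2 ≈ 124 density bands.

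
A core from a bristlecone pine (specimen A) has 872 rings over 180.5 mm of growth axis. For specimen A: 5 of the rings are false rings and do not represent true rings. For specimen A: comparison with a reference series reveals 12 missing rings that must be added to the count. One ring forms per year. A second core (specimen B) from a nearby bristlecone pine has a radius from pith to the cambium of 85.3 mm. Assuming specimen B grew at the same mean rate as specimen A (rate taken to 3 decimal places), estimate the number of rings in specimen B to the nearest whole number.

Specimen A: after corrections the count is 872 − 5 + 12 = 879 rings.
A: Mean rate = 180.5 mm / 879 years ≈ 0.205 mm/yr.
Specimen B: 85.3 mm / 0.205 mm per year = 416.10 years ≈ 416 rings.

416 rings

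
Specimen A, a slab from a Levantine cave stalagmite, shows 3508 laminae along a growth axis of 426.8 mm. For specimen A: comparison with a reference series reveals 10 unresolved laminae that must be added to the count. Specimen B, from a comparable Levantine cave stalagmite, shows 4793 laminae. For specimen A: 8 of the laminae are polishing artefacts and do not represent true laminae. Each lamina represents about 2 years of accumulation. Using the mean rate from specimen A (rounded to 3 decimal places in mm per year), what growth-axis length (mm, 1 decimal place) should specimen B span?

584.7 mm

Specimen A: true lamina count = 3508 − 8 + 10 = 3510.
Specimen A: multiplying by 2 years per lamina: 3510 × 2 = 7020 years.
A: Extension rate ≈ 426.8 / 7020 = 0.061 mm/year.
Specimen B: 4793 laminae at 2 years each span 4793 × 2 = 9586 years. For B, 0.061 mm/year × 9586 years = 584.7 mm.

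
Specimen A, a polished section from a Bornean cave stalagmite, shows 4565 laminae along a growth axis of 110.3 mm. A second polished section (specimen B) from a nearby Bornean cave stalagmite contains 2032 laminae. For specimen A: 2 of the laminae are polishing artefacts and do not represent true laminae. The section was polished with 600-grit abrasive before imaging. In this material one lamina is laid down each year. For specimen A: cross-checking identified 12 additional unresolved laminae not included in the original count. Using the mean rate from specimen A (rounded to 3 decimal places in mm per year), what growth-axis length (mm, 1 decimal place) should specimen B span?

48.8 mm

Specimen A: correcting the raw count gives 4565 − 2 + 12 = 4575 true laminae.
A: 110.3 mm over 4575 years gives 110.3 / 4575 ≈ 0.024 mm/year.
Length of B = 0.024 × 2032 = 48.8 mm.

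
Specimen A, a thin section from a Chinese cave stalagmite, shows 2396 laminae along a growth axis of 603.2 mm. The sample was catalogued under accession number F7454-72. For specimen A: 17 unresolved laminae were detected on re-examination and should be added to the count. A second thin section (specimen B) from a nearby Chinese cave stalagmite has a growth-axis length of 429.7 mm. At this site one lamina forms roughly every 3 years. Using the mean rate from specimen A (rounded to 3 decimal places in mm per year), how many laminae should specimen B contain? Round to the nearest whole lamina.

Specimen A: correcting the raw count gives 2396 + 17 = 2413 true laminae.
Specimen A: multiplying by 3 years per lamina: 2413 × 3 = 7239 years.
A: 603.2 mm over 7239 years gives 603.2 / 7239 ≈ 0.083 mm/year.
For B, 429.7 / 0.083 = 5177.11 years; at 3 years per lamina that is 5177.11 / 3 ≈ 1726 laminae.

1726 laminae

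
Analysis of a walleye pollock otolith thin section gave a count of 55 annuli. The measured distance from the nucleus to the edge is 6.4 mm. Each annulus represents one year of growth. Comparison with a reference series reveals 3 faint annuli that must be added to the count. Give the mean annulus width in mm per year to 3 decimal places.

0.110 mm per year

After corrections the count is 55 + 3 = 58 annuli.
6.4 mm over 58 years gives 6.4 / 58 ≈ 0.110 mm per year.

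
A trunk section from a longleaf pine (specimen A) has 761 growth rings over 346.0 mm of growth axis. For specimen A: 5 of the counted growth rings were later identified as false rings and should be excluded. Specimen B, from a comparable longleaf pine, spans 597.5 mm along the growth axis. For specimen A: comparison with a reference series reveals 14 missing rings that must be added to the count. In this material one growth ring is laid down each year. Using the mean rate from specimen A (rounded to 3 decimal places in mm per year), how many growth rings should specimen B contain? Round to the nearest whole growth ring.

1331 growth rings

Specimen A: after corrections the count is 761 − 5 + 14 = 770 growth rings.
A: 346.0 mm over 770 years gives 346.0 / 770 ≈ 0.449 mm/yr.
B spans 597.5 / 0.449 = 1330.73 years ≈ 1331 growth rings.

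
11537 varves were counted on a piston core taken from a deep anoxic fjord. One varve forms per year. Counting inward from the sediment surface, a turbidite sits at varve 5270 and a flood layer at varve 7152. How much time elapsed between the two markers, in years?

Separation: 7152 − 5270 = 1882 varves.
One varve per year makes the interval 1882 years.

1882 years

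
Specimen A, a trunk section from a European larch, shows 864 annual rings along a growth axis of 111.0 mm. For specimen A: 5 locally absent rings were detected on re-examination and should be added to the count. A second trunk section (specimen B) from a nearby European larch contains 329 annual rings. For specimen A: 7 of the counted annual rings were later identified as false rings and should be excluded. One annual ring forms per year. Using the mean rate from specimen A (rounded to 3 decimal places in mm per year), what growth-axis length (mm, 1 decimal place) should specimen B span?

Specimen A: correcting the raw count gives 864 − 7 + 5 = 862 true annual rings.
A: Extension rate ≈ 111.0 / 862 = 0.129 mm per year.
Length of B = 0.129 × 329 = 42.4 mm.

42.4 mm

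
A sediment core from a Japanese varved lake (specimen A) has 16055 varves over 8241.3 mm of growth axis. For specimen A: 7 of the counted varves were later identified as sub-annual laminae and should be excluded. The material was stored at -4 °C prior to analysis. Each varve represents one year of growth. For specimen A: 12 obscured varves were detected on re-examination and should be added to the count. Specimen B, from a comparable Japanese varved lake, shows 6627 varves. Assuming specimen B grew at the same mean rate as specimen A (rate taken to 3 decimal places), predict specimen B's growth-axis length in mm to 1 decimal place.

3399.7 mm

Specimen A: true varve count = 16055 − 7 + 12 = 16060.
A: 8241.3 mm over 16060 years gives 8241.3 / 16060 ≈ 0.513 mm/year.
B's length ≈ 0.513 × 6627 = 3399.7 mm.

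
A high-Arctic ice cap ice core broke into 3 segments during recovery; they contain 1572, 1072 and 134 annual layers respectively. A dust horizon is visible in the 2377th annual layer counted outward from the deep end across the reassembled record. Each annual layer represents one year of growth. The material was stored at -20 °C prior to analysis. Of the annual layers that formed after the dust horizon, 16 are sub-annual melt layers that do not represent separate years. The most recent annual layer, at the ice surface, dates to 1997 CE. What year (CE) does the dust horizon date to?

Total annual layers = 1572 + 1072 + 134 = 2778.
The dust horizon sits at annual layer 2377 from the deep end, so 2778 − 2377 = 401 annual layers formed after it.
Removing the 16 false annual layers leaves 401 − 16 = 385 true annual layers beyond the dust horizon.
1997 − 385 = 1612 CE.

1612 CE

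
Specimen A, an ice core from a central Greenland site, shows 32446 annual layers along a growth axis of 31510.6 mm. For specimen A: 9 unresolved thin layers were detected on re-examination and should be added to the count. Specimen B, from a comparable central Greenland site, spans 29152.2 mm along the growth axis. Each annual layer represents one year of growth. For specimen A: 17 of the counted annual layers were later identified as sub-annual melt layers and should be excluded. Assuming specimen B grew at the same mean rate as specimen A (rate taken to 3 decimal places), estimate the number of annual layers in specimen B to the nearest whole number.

Specimen A: adjusted count: 32446 − 17 + 9 = 32438 annual layers.
A: Mean rate = 31510.6 mm / 32438 years ≈ 0.971 mm/year.
Specimen B: 29152.2 mm / 0.971 mm per year = 30022.86 years ≈ 30023 annual layers.

30023 annual layers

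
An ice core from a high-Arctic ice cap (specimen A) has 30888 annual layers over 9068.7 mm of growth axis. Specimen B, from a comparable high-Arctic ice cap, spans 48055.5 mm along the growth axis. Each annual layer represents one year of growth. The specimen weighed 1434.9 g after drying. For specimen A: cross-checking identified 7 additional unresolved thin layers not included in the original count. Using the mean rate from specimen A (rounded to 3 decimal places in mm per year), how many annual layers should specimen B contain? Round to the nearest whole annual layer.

Specimen A: true annual layer count = 30888 + 7 = 30895.
A: Mean rate = 9068.7 mm / 30895 years ≈ 0.294 mm/yr.
Specimen B: 48055.5 mm / 0.294 mm per year = 163454.08 years ≈ 163454 annual layers.

163454 annual layers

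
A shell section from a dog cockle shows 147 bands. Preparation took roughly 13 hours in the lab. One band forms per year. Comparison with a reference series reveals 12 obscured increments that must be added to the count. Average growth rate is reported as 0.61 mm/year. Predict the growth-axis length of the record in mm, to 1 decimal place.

97.0 mm

Correcting the raw count gives 147 + 12 = 159 true bands.
Length ≈ 0.61 × 159 = 97.0 mm.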